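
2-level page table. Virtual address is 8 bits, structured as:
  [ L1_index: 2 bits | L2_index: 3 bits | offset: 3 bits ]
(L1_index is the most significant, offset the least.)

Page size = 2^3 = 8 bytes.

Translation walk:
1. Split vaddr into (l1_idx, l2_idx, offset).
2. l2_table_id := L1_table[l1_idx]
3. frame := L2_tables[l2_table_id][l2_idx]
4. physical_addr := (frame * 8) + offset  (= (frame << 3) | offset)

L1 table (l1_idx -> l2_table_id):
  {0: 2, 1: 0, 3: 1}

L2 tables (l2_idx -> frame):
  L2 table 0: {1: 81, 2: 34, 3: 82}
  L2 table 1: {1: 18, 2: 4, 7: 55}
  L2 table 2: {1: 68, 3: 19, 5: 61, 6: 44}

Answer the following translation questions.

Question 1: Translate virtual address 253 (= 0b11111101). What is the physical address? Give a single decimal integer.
Answer: 445

Derivation:
vaddr = 253 = 0b11111101
Split: l1_idx=3, l2_idx=7, offset=5
L1[3] = 1
L2[1][7] = 55
paddr = 55 * 8 + 5 = 445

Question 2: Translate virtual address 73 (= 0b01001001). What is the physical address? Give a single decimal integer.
vaddr = 73 = 0b01001001
Split: l1_idx=1, l2_idx=1, offset=1
L1[1] = 0
L2[0][1] = 81
paddr = 81 * 8 + 1 = 649

Answer: 649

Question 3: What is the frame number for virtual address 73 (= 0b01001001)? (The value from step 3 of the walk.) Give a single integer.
Answer: 81

Derivation:
vaddr = 73: l1_idx=1, l2_idx=1
L1[1] = 0; L2[0][1] = 81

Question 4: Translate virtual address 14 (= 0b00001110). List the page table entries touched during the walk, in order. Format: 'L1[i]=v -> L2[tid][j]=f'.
Answer: L1[0]=2 -> L2[2][1]=68

Derivation:
vaddr = 14 = 0b00001110
Split: l1_idx=0, l2_idx=1, offset=6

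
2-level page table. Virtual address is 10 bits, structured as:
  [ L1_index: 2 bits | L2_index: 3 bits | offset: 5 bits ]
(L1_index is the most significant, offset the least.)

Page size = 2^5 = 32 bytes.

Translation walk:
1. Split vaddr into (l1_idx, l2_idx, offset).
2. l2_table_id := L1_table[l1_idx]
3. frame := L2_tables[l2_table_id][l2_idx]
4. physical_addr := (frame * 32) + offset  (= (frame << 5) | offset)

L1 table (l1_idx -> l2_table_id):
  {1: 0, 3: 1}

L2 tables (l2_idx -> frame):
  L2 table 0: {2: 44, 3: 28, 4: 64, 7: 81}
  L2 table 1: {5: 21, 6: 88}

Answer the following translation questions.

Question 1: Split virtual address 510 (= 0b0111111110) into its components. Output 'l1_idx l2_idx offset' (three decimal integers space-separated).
vaddr = 510 = 0b0111111110
  top 2 bits -> l1_idx = 1
  next 3 bits -> l2_idx = 7
  bottom 5 bits -> offset = 30

Answer: 1 7 30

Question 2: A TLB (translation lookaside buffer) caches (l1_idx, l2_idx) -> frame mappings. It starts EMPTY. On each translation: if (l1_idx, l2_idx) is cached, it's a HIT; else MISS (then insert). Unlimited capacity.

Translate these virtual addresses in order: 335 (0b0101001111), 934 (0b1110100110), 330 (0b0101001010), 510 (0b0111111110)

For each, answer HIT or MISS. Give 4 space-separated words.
Answer: MISS MISS HIT MISS

Derivation:
vaddr=335: (1,2) not in TLB -> MISS, insert
vaddr=934: (3,5) not in TLB -> MISS, insert
vaddr=330: (1,2) in TLB -> HIT
vaddr=510: (1,7) not in TLB -> MISS, insert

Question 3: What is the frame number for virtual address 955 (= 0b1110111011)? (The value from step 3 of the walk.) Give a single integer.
Answer: 21

Derivation:
vaddr = 955: l1_idx=3, l2_idx=5
L1[3] = 1; L2[1][5] = 21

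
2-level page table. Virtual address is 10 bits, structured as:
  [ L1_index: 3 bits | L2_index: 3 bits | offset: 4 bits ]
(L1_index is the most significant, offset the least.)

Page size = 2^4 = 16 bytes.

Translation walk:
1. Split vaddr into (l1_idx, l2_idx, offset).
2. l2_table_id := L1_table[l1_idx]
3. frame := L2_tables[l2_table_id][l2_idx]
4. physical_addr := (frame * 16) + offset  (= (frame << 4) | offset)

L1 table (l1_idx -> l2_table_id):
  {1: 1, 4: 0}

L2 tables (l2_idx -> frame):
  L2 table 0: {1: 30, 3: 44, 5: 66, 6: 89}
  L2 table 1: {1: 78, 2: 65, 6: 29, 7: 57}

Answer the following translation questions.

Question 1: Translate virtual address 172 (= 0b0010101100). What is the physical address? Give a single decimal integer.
Answer: 1052

Derivation:
vaddr = 172 = 0b0010101100
Split: l1_idx=1, l2_idx=2, offset=12
L1[1] = 1
L2[1][2] = 65
paddr = 65 * 16 + 12 = 1052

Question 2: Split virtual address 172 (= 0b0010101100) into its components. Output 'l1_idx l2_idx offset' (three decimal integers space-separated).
vaddr = 172 = 0b0010101100
  top 3 bits -> l1_idx = 1
  next 3 bits -> l2_idx = 2
  bottom 4 bits -> offset = 12

Answer: 1 2 12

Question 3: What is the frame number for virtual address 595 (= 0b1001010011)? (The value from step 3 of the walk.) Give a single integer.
vaddr = 595: l1_idx=4, l2_idx=5
L1[4] = 0; L2[0][5] = 66

Answer: 66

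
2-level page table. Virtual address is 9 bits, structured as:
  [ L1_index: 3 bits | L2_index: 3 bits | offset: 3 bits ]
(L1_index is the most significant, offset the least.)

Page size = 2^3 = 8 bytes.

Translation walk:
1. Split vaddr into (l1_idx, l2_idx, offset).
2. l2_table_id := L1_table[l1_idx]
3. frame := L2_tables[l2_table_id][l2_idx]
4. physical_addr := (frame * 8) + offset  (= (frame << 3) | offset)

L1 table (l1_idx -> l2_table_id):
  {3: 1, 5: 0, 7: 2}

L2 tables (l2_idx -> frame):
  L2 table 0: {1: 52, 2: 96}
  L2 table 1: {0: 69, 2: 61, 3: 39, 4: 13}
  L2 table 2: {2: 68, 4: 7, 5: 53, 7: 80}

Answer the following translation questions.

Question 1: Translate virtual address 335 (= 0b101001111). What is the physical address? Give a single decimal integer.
vaddr = 335 = 0b101001111
Split: l1_idx=5, l2_idx=1, offset=7
L1[5] = 0
L2[0][1] = 52
paddr = 52 * 8 + 7 = 423

Answer: 423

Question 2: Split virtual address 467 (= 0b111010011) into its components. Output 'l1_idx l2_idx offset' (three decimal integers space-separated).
vaddr = 467 = 0b111010011
  top 3 bits -> l1_idx = 7
  next 3 bits -> l2_idx = 2
  bottom 3 bits -> offset = 3

Answer: 7 2 3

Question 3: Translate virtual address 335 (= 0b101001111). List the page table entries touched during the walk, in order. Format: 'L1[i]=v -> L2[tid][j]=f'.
Answer: L1[5]=0 -> L2[0][1]=52

Derivation:
vaddr = 335 = 0b101001111
Split: l1_idx=5, l2_idx=1, offset=7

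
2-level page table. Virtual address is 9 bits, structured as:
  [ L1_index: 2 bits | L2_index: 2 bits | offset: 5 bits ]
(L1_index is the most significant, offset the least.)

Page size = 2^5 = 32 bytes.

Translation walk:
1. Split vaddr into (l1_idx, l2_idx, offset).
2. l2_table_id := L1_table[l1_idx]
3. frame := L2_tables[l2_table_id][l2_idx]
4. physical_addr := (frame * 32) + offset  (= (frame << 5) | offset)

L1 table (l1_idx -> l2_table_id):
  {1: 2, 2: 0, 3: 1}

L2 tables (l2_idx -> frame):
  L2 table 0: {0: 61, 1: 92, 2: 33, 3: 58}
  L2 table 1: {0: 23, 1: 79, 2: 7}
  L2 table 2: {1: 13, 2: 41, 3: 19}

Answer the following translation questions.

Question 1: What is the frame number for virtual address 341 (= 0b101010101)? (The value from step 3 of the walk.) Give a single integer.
Answer: 33

Derivation:
vaddr = 341: l1_idx=2, l2_idx=2
L1[2] = 0; L2[0][2] = 33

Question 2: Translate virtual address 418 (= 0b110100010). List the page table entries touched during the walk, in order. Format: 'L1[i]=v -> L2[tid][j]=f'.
Answer: L1[3]=1 -> L2[1][1]=79

Derivation:
vaddr = 418 = 0b110100010
Split: l1_idx=3, l2_idx=1, offset=2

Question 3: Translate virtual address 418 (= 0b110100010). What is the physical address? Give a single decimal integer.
vaddr = 418 = 0b110100010
Split: l1_idx=3, l2_idx=1, offset=2
L1[3] = 1
L2[1][1] = 79
paddr = 79 * 32 + 2 = 2530

Answer: 2530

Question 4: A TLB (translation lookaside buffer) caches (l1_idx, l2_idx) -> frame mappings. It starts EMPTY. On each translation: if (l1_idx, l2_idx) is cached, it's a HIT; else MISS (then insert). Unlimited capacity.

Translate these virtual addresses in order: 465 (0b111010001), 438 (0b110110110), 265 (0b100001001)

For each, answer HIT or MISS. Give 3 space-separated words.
vaddr=465: (3,2) not in TLB -> MISS, insert
vaddr=438: (3,1) not in TLB -> MISS, insert
vaddr=265: (2,0) not in TLB -> MISS, insert

Answer: MISS MISS MISS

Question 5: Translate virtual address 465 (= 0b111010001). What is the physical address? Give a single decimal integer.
vaddr = 465 = 0b111010001
Split: l1_idx=3, l2_idx=2, offset=17
L1[3] = 1
L2[1][2] = 7
paddr = 7 * 32 + 17 = 241

Answer: 241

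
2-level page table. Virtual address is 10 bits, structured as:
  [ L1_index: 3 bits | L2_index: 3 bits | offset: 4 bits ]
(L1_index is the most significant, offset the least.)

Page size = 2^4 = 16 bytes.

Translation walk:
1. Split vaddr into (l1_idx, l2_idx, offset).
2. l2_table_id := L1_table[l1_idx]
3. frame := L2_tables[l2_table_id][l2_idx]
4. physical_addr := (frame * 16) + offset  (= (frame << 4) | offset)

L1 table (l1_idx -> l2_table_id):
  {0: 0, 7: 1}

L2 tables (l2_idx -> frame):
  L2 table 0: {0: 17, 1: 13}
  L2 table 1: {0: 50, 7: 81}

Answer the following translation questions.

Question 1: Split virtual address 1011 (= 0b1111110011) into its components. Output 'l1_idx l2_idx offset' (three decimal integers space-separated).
vaddr = 1011 = 0b1111110011
  top 3 bits -> l1_idx = 7
  next 3 bits -> l2_idx = 7
  bottom 4 bits -> offset = 3

Answer: 7 7 3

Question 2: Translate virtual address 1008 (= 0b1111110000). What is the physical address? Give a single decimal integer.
Answer: 1296

Derivation:
vaddr = 1008 = 0b1111110000
Split: l1_idx=7, l2_idx=7, offset=0
L1[7] = 1
L2[1][7] = 81
paddr = 81 * 16 + 0 = 1296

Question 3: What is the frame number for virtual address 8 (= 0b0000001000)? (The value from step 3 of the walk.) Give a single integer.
Answer: 17

Derivation:
vaddr = 8: l1_idx=0, l2_idx=0
L1[0] = 0; L2[0][0] = 17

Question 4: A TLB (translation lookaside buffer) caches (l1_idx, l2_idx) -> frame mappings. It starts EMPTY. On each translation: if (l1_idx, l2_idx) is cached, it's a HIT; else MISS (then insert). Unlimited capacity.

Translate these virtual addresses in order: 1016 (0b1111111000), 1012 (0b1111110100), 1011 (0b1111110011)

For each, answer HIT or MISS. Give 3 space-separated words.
Answer: MISS HIT HIT

Derivation:
vaddr=1016: (7,7) not in TLB -> MISS, insert
vaddr=1012: (7,7) in TLB -> HIT
vaddr=1011: (7,7) in TLB -> HIT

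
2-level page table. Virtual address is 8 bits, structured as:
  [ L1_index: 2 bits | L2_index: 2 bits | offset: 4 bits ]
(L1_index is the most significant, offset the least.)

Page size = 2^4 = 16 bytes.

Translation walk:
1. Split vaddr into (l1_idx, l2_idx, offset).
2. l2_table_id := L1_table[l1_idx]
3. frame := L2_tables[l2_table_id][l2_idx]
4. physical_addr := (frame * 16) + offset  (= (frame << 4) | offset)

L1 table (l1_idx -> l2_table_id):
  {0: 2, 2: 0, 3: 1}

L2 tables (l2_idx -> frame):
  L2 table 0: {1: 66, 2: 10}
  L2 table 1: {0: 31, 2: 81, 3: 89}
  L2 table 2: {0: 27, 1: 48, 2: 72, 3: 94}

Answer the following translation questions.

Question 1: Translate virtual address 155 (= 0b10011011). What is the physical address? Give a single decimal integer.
vaddr = 155 = 0b10011011
Split: l1_idx=2, l2_idx=1, offset=11
L1[2] = 0
L2[0][1] = 66
paddr = 66 * 16 + 11 = 1067

Answer: 1067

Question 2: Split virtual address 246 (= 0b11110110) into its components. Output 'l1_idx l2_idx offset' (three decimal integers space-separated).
vaddr = 246 = 0b11110110
  top 2 bits -> l1_idx = 3
  next 2 bits -> l2_idx = 3
  bottom 4 bits -> offset = 6

Answer: 3 3 6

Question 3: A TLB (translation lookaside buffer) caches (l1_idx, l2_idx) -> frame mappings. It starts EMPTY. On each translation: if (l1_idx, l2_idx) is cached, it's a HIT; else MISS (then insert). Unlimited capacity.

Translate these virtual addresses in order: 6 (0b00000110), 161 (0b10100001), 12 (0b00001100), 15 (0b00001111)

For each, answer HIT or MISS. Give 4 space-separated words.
Answer: MISS MISS HIT HIT

Derivation:
vaddr=6: (0,0) not in TLB -> MISS, insert
vaddr=161: (2,2) not in TLB -> MISS, insert
vaddr=12: (0,0) in TLB -> HIT
vaddr=15: (0,0) in TLB -> HIT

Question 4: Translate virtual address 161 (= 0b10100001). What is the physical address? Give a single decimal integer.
Answer: 161

Derivation:
vaddr = 161 = 0b10100001
Split: l1_idx=2, l2_idx=2, offset=1
L1[2] = 0
L2[0][2] = 10
paddr = 10 * 16 + 1 = 161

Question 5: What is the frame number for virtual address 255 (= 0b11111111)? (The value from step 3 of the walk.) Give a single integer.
vaddr = 255: l1_idx=3, l2_idx=3
L1[3] = 1; L2[1][3] = 89

Answer: 89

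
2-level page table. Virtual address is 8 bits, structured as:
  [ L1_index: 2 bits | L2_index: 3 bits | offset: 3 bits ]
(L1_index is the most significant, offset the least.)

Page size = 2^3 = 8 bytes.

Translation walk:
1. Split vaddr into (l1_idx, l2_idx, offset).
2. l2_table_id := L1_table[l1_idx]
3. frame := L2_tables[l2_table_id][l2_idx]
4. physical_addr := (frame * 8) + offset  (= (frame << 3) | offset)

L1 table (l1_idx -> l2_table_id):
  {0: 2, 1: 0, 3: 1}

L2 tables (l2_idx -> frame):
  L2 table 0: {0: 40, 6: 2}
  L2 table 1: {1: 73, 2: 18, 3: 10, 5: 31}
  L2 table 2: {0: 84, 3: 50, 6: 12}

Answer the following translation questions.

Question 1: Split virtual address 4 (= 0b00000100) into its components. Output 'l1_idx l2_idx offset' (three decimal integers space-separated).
vaddr = 4 = 0b00000100
  top 2 bits -> l1_idx = 0
  next 3 bits -> l2_idx = 0
  bottom 3 bits -> offset = 4

Answer: 0 0 4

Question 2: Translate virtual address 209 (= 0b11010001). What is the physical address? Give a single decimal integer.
Answer: 145

Derivation:
vaddr = 209 = 0b11010001
Split: l1_idx=3, l2_idx=2, offset=1
L1[3] = 1
L2[1][2] = 18
paddr = 18 * 8 + 1 = 145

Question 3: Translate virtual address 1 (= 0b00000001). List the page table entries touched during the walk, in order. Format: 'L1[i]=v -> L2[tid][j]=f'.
Answer: L1[0]=2 -> L2[2][0]=84

Derivation:
vaddr = 1 = 0b00000001
Split: l1_idx=0, l2_idx=0, offset=1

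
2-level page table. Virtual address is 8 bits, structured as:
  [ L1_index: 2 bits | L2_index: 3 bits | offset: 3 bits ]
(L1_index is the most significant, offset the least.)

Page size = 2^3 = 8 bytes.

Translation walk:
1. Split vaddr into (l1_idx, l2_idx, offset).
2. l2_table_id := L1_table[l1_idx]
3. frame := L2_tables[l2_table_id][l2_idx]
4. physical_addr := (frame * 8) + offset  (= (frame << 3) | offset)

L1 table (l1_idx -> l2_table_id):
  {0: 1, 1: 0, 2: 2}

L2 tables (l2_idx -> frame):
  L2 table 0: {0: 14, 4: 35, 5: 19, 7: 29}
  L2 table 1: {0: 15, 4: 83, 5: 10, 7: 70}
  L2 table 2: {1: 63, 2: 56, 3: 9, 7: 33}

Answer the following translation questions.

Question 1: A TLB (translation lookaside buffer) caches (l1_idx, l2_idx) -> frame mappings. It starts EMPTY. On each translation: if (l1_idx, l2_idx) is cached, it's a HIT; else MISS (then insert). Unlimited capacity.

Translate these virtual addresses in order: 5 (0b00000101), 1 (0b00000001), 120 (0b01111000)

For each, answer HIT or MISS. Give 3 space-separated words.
Answer: MISS HIT MISS

Derivation:
vaddr=5: (0,0) not in TLB -> MISS, insert
vaddr=1: (0,0) in TLB -> HIT
vaddr=120: (1,7) not in TLB -> MISS, insert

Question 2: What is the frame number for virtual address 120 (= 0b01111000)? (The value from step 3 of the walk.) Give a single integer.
Answer: 29

Derivation:
vaddr = 120: l1_idx=1, l2_idx=7
L1[1] = 0; L2[0][7] = 29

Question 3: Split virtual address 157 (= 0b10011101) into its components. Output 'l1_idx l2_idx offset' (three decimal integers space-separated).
vaddr = 157 = 0b10011101
  top 2 bits -> l1_idx = 2
  next 3 bits -> l2_idx = 3
  bottom 3 bits -> offset = 5

Answer: 2 3 5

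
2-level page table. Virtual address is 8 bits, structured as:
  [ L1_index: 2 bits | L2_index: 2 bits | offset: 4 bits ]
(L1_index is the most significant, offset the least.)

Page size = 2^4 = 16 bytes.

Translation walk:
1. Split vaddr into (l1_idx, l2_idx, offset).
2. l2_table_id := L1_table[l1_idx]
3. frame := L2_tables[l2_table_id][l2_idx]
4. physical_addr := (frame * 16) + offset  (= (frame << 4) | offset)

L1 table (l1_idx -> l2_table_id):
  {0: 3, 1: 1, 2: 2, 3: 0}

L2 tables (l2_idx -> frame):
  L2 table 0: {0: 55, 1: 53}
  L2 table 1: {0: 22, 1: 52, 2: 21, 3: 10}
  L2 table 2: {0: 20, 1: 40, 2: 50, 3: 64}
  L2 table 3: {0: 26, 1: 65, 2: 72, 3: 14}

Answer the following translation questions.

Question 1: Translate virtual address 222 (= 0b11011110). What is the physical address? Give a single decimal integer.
Answer: 862

Derivation:
vaddr = 222 = 0b11011110
Split: l1_idx=3, l2_idx=1, offset=14
L1[3] = 0
L2[0][1] = 53
paddr = 53 * 16 + 14 = 862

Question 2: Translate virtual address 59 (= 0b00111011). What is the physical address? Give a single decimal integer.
vaddr = 59 = 0b00111011
Split: l1_idx=0, l2_idx=3, offset=11
L1[0] = 3
L2[3][3] = 14
paddr = 14 * 16 + 11 = 235

Answer: 235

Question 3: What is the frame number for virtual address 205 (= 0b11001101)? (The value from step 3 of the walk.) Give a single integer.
Answer: 55

Derivation:
vaddr = 205: l1_idx=3, l2_idx=0
L1[3] = 0; L2[0][0] = 55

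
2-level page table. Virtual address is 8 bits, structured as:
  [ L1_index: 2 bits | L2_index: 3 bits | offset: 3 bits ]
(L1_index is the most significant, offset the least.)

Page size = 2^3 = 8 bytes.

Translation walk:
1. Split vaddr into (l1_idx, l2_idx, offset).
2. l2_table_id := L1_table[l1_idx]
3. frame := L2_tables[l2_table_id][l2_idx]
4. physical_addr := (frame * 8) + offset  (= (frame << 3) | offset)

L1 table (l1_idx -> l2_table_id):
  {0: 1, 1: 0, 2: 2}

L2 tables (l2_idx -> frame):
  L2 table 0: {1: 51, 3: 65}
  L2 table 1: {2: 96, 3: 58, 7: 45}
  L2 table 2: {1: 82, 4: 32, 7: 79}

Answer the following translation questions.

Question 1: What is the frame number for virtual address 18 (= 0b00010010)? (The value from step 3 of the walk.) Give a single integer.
Answer: 96

Derivation:
vaddr = 18: l1_idx=0, l2_idx=2
L1[0] = 1; L2[1][2] = 96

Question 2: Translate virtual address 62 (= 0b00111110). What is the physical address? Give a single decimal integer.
vaddr = 62 = 0b00111110
Split: l1_idx=0, l2_idx=7, offset=6
L1[0] = 1
L2[1][7] = 45
paddr = 45 * 8 + 6 = 366

Answer: 366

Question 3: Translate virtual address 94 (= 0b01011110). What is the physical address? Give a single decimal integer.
Answer: 526

Derivation:
vaddr = 94 = 0b01011110
Split: l1_idx=1, l2_idx=3, offset=6
L1[1] = 0
L2[0][3] = 65
paddr = 65 * 8 + 6 = 526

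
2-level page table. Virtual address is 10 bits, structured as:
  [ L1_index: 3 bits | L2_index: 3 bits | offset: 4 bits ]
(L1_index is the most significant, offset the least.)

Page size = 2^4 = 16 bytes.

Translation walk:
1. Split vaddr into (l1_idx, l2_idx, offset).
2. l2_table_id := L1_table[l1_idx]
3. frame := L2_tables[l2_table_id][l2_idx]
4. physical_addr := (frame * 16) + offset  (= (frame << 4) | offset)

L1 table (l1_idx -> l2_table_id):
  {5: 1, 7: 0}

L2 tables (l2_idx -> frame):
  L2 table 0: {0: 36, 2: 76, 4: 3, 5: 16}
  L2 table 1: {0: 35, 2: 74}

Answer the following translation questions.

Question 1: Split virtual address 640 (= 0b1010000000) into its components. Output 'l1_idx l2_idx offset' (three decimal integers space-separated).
vaddr = 640 = 0b1010000000
  top 3 bits -> l1_idx = 5
  next 3 bits -> l2_idx = 0
  bottom 4 bits -> offset = 0

Answer: 5 0 0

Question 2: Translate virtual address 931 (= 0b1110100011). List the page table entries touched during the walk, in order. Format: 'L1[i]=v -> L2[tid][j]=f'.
vaddr = 931 = 0b1110100011
Split: l1_idx=7, l2_idx=2, offset=3

Answer: L1[7]=0 -> L2[0][2]=76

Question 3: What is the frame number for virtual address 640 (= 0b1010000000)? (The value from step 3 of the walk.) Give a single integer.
vaddr = 640: l1_idx=5, l2_idx=0
L1[5] = 1; L2[1][0] = 35

Answer: 35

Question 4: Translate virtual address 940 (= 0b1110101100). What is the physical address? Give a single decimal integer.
vaddr = 940 = 0b1110101100
Split: l1_idx=7, l2_idx=2, offset=12
L1[7] = 0
L2[0][2] = 76
paddr = 76 * 16 + 12 = 1228

Answer: 1228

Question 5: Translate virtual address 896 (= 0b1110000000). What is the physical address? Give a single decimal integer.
vaddr = 896 = 0b1110000000
Split: l1_idx=7, l2_idx=0, offset=0
L1[7] = 0
L2[0][0] = 36
paddr = 36 * 16 + 0 = 576

Answer: 576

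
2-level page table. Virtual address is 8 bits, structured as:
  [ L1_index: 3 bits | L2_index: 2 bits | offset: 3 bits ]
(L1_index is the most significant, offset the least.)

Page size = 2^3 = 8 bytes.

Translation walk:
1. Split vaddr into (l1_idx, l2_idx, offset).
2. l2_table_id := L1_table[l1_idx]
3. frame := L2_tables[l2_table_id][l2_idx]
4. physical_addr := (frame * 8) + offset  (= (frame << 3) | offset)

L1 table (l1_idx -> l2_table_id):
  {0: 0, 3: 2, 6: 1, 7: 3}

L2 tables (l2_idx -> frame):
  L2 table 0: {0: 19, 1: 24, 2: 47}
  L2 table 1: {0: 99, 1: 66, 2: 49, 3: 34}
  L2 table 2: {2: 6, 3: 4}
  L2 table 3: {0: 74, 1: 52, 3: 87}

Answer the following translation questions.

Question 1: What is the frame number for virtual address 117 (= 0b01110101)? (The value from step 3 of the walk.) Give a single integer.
vaddr = 117: l1_idx=3, l2_idx=2
L1[3] = 2; L2[2][2] = 6

Answer: 6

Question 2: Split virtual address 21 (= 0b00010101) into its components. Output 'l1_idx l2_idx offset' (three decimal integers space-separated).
vaddr = 21 = 0b00010101
  top 3 bits -> l1_idx = 0
  next 2 bits -> l2_idx = 2
  bottom 3 bits -> offset = 5

Answer: 0 2 5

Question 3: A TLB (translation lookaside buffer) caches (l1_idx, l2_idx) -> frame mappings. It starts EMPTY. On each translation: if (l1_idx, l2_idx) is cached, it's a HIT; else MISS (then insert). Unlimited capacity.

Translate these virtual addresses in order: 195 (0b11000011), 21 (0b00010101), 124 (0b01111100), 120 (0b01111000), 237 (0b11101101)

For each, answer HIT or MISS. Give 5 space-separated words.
Answer: MISS MISS MISS HIT MISS

Derivation:
vaddr=195: (6,0) not in TLB -> MISS, insert
vaddr=21: (0,2) not in TLB -> MISS, insert
vaddr=124: (3,3) not in TLB -> MISS, insert
vaddr=120: (3,3) in TLB -> HIT
vaddr=237: (7,1) not in TLB -> MISS, insert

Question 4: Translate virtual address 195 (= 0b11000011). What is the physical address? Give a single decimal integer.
Answer: 795

Derivation:
vaddr = 195 = 0b11000011
Split: l1_idx=6, l2_idx=0, offset=3
L1[6] = 1
L2[1][0] = 99
paddr = 99 * 8 + 3 = 795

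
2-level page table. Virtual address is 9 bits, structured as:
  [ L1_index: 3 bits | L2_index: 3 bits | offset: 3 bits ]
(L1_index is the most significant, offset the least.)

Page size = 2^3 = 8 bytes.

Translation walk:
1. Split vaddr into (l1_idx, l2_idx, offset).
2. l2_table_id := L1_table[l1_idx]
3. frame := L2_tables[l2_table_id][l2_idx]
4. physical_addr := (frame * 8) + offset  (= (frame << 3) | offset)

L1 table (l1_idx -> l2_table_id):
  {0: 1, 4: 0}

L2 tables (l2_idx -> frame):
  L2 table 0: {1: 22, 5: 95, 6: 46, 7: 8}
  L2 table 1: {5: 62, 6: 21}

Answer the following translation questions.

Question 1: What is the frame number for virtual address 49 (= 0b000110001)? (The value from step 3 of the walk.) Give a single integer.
Answer: 21

Derivation:
vaddr = 49: l1_idx=0, l2_idx=6
L1[0] = 1; L2[1][6] = 21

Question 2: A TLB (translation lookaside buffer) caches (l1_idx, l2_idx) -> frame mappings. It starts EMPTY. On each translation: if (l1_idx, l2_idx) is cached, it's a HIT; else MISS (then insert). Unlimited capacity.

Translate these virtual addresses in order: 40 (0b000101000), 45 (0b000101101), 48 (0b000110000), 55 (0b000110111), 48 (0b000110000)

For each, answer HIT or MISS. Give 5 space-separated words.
vaddr=40: (0,5) not in TLB -> MISS, insert
vaddr=45: (0,5) in TLB -> HIT
vaddr=48: (0,6) not in TLB -> MISS, insert
vaddr=55: (0,6) in TLB -> HIT
vaddr=48: (0,6) in TLB -> HIT

Answer: MISS HIT MISS HIT HIT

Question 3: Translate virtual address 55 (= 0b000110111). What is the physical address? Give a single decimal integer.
Answer: 175

Derivation:
vaddr = 55 = 0b000110111
Split: l1_idx=0, l2_idx=6, offset=7
L1[0] = 1
L2[1][6] = 21
paddr = 21 * 8 + 7 = 175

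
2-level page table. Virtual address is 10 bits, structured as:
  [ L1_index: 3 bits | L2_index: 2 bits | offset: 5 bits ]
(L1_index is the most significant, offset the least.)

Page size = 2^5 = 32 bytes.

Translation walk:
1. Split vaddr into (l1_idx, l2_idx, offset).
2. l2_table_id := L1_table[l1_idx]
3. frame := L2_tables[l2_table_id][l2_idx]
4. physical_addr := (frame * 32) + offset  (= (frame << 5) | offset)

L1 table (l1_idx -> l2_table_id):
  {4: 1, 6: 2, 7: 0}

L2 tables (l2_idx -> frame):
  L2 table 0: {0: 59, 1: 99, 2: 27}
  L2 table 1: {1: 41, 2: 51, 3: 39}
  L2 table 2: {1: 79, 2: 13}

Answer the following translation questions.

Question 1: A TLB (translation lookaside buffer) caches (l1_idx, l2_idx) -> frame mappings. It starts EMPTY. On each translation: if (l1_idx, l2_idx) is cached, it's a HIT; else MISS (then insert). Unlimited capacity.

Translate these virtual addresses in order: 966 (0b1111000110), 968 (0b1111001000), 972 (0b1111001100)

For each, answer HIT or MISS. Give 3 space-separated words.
Answer: MISS HIT HIT

Derivation:
vaddr=966: (7,2) not in TLB -> MISS, insert
vaddr=968: (7,2) in TLB -> HIT
vaddr=972: (7,2) in TLB -> HIT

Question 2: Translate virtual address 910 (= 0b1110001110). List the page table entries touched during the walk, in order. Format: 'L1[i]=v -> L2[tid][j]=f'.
Answer: L1[7]=0 -> L2[0][0]=59

Derivation:
vaddr = 910 = 0b1110001110
Split: l1_idx=7, l2_idx=0, offset=14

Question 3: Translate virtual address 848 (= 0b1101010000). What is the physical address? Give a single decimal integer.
vaddr = 848 = 0b1101010000
Split: l1_idx=6, l2_idx=2, offset=16
L1[6] = 2
L2[2][2] = 13
paddr = 13 * 32 + 16 = 432

Answer: 432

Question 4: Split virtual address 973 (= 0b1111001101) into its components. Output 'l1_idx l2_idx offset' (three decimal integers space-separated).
Answer: 7 2 13

Derivation:
vaddr = 973 = 0b1111001101
  top 3 bits -> l1_idx = 7
  next 2 bits -> l2_idx = 2
  bottom 5 bits -> offset = 13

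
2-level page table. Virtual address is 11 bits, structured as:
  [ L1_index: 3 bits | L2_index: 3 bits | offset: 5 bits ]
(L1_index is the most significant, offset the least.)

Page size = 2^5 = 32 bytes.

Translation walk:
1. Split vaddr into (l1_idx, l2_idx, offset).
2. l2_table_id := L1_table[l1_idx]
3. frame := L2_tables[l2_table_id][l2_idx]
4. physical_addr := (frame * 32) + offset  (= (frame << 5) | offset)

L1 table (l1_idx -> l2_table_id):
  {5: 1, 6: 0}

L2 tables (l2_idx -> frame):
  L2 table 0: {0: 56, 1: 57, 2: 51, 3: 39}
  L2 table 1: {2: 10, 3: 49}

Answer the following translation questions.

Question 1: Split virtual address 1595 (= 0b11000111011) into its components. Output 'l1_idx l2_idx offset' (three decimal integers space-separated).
Answer: 6 1 27

Derivation:
vaddr = 1595 = 0b11000111011
  top 3 bits -> l1_idx = 6
  next 3 bits -> l2_idx = 1
  bottom 5 bits -> offset = 27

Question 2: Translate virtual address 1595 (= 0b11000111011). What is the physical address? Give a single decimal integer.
Answer: 1851

Derivation:
vaddr = 1595 = 0b11000111011
Split: l1_idx=6, l2_idx=1, offset=27
L1[6] = 0
L2[0][1] = 57
paddr = 57 * 32 + 27 = 1851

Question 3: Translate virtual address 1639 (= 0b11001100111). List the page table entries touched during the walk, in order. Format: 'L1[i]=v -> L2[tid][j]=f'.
Answer: L1[6]=0 -> L2[0][3]=39

Derivation:
vaddr = 1639 = 0b11001100111
Split: l1_idx=6, l2_idx=3, offset=7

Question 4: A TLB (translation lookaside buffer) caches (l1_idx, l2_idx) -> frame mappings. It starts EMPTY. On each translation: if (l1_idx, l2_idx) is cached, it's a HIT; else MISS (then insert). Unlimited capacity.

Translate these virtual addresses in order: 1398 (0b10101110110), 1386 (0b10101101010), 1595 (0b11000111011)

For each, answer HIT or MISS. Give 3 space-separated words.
Answer: MISS HIT MISS

Derivation:
vaddr=1398: (5,3) not in TLB -> MISS, insert
vaddr=1386: (5,3) in TLB -> HIT
vaddr=1595: (6,1) not in TLB -> MISS, insert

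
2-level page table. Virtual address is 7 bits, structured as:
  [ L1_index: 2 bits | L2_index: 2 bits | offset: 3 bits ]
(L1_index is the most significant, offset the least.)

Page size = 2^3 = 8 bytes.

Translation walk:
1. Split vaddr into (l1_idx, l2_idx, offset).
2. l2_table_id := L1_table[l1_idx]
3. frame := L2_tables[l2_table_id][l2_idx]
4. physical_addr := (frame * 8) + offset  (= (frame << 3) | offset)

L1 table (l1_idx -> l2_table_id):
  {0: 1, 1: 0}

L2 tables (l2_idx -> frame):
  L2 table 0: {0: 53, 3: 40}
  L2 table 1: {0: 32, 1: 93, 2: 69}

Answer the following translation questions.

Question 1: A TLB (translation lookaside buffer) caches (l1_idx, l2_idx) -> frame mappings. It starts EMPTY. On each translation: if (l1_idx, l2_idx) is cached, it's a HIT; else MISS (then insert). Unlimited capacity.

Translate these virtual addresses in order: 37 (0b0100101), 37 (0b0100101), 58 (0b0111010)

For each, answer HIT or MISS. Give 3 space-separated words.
vaddr=37: (1,0) not in TLB -> MISS, insert
vaddr=37: (1,0) in TLB -> HIT
vaddr=58: (1,3) not in TLB -> MISS, insert

Answer: MISS HIT MISS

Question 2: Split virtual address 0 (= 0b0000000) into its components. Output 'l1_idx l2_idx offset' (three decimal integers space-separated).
Answer: 0 0 0

Derivation:
vaddr = 0 = 0b0000000
  top 2 bits -> l1_idx = 0
  next 2 bits -> l2_idx = 0
  bottom 3 bits -> offset = 0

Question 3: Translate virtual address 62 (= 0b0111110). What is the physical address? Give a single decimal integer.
vaddr = 62 = 0b0111110
Split: l1_idx=1, l2_idx=3, offset=6
L1[1] = 0
L2[0][3] = 40
paddr = 40 * 8 + 6 = 326

Answer: 326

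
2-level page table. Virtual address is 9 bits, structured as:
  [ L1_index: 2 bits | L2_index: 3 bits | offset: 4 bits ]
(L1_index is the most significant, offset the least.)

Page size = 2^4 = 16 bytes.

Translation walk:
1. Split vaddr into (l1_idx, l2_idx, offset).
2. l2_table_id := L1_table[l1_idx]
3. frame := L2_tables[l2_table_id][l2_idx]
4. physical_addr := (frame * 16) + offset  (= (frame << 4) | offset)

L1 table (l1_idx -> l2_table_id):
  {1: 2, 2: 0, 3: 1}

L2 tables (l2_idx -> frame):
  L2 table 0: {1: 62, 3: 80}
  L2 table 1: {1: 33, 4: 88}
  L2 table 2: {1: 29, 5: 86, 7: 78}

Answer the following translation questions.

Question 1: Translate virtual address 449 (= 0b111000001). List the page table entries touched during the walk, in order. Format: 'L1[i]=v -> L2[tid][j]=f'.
vaddr = 449 = 0b111000001
Split: l1_idx=3, l2_idx=4, offset=1

Answer: L1[3]=1 -> L2[1][4]=88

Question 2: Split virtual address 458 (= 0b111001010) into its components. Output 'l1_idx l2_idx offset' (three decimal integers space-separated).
vaddr = 458 = 0b111001010
  top 2 bits -> l1_idx = 3
  next 3 bits -> l2_idx = 4
  bottom 4 bits -> offset = 10

Answer: 3 4 10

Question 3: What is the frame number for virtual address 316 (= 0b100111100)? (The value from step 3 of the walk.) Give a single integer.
Answer: 80

Derivation:
vaddr = 316: l1_idx=2, l2_idx=3
L1[2] = 0; L2[0][3] = 80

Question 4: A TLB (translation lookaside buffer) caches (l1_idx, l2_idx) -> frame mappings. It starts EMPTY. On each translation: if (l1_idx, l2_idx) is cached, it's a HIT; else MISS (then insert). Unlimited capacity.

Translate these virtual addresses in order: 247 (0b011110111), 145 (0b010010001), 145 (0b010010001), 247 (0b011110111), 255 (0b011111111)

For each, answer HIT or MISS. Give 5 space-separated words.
Answer: MISS MISS HIT HIT HIT

Derivation:
vaddr=247: (1,7) not in TLB -> MISS, insert
vaddr=145: (1,1) not in TLB -> MISS, insert
vaddr=145: (1,1) in TLB -> HIT
vaddr=247: (1,7) in TLB -> HIT
vaddr=255: (1,7) in TLB -> HIT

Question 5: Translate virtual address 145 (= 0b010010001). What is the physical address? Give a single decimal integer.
vaddr = 145 = 0b010010001
Split: l1_idx=1, l2_idx=1, offset=1
L1[1] = 2
L2[2][1] = 29
paddr = 29 * 16 + 1 = 465

Answer: 465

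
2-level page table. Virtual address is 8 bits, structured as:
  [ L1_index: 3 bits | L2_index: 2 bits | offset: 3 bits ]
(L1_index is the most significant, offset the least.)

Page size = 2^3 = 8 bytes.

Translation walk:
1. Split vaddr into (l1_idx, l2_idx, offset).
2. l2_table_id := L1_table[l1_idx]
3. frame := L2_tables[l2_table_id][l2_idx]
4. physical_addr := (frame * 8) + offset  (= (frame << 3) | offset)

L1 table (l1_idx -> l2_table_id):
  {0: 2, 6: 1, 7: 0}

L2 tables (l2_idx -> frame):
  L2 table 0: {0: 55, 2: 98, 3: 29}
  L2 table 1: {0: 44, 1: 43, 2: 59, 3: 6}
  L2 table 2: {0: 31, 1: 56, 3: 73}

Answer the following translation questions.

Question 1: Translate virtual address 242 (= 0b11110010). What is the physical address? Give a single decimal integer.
Answer: 786

Derivation:
vaddr = 242 = 0b11110010
Split: l1_idx=7, l2_idx=2, offset=2
L1[7] = 0
L2[0][2] = 98
paddr = 98 * 8 + 2 = 786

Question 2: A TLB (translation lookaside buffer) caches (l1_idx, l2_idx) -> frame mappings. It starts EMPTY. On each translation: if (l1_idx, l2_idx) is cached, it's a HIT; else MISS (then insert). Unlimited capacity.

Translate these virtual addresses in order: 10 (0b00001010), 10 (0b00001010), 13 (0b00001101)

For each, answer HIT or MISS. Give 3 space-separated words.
Answer: MISS HIT HIT

Derivation:
vaddr=10: (0,1) not in TLB -> MISS, insert
vaddr=10: (0,1) in TLB -> HIT
vaddr=13: (0,1) in TLB -> HIT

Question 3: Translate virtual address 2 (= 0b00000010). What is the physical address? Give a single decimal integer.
vaddr = 2 = 0b00000010
Split: l1_idx=0, l2_idx=0, offset=2
L1[0] = 2
L2[2][0] = 31
paddr = 31 * 8 + 2 = 250

Answer: 250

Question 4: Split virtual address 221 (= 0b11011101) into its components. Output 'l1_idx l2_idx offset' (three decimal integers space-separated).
vaddr = 221 = 0b11011101
  top 3 bits -> l1_idx = 6
  next 2 bits -> l2_idx = 3
  bottom 3 bits -> offset = 5

Answer: 6 3 5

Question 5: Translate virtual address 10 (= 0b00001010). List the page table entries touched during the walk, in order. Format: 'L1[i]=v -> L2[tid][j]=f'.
Answer: L1[0]=2 -> L2[2][1]=56

Derivation:
vaddr = 10 = 0b00001010
Split: l1_idx=0, l2_idx=1, offset=2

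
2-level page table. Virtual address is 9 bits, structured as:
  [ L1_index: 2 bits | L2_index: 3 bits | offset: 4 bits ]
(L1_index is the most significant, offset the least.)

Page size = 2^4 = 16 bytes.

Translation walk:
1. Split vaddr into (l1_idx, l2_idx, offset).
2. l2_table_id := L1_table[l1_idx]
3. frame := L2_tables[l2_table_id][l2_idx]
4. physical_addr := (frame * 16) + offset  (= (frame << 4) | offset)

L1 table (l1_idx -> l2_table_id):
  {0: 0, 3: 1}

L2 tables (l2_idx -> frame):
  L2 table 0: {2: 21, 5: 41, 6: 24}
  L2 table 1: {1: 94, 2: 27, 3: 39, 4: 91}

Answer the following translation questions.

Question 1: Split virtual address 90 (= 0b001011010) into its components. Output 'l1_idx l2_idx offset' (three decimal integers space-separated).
Answer: 0 5 10

Derivation:
vaddr = 90 = 0b001011010
  top 2 bits -> l1_idx = 0
  next 3 bits -> l2_idx = 5
  bottom 4 bits -> offset = 10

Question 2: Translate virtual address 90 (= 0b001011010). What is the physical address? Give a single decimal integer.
vaddr = 90 = 0b001011010
Split: l1_idx=0, l2_idx=5, offset=10
L1[0] = 0
L2[0][5] = 41
paddr = 41 * 16 + 10 = 666

Answer: 666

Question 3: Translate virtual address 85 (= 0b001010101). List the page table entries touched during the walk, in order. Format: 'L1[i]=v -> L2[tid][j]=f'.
Answer: L1[0]=0 -> L2[0][5]=41

Derivation:
vaddr = 85 = 0b001010101
Split: l1_idx=0, l2_idx=5, offset=5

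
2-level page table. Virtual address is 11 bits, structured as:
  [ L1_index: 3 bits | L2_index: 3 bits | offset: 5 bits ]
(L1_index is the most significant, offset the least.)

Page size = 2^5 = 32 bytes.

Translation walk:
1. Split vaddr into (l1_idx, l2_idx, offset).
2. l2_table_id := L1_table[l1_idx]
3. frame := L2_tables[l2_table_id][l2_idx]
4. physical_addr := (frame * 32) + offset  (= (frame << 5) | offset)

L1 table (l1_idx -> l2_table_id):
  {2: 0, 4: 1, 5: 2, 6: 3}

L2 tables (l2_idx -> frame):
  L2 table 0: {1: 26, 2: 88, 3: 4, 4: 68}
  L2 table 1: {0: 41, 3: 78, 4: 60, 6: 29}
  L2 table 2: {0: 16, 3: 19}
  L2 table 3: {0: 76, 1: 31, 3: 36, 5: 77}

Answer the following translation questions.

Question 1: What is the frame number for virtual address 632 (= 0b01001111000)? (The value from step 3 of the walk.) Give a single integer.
vaddr = 632: l1_idx=2, l2_idx=3
L1[2] = 0; L2[0][3] = 4

Answer: 4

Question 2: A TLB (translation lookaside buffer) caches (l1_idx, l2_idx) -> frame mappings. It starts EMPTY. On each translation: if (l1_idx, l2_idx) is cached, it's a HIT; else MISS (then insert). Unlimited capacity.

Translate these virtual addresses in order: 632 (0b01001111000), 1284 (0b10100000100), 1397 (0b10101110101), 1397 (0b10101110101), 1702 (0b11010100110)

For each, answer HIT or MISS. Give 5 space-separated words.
Answer: MISS MISS MISS HIT MISS

Derivation:
vaddr=632: (2,3) not in TLB -> MISS, insert
vaddr=1284: (5,0) not in TLB -> MISS, insert
vaddr=1397: (5,3) not in TLB -> MISS, insert
vaddr=1397: (5,3) in TLB -> HIT
vaddr=1702: (6,5) not in TLB -> MISS, insert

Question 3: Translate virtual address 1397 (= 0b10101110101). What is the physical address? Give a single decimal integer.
vaddr = 1397 = 0b10101110101
Split: l1_idx=5, l2_idx=3, offset=21
L1[5] = 2
L2[2][3] = 19
paddr = 19 * 32 + 21 = 629

Answer: 629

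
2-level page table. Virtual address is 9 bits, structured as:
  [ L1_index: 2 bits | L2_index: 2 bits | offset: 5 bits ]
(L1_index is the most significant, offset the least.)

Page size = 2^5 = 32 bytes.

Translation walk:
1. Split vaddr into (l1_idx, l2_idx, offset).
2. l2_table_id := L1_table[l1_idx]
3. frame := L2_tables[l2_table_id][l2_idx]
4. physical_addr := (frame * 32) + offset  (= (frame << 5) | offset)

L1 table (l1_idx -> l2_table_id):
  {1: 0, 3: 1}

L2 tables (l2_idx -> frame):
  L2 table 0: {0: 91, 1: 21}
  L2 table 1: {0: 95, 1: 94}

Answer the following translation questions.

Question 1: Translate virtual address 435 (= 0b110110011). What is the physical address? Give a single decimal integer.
Answer: 3027

Derivation:
vaddr = 435 = 0b110110011
Split: l1_idx=3, l2_idx=1, offset=19
L1[3] = 1
L2[1][1] = 94
paddr = 94 * 32 + 19 = 3027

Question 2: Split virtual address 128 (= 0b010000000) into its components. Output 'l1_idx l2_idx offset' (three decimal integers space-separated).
vaddr = 128 = 0b010000000
  top 2 bits -> l1_idx = 1
  next 2 bits -> l2_idx = 0
  bottom 5 bits -> offset = 0

Answer: 1 0 0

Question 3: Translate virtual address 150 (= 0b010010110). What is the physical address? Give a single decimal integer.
Answer: 2934

Derivation:
vaddr = 150 = 0b010010110
Split: l1_idx=1, l2_idx=0, offset=22
L1[1] = 0
L2[0][0] = 91
paddr = 91 * 32 + 22 = 2934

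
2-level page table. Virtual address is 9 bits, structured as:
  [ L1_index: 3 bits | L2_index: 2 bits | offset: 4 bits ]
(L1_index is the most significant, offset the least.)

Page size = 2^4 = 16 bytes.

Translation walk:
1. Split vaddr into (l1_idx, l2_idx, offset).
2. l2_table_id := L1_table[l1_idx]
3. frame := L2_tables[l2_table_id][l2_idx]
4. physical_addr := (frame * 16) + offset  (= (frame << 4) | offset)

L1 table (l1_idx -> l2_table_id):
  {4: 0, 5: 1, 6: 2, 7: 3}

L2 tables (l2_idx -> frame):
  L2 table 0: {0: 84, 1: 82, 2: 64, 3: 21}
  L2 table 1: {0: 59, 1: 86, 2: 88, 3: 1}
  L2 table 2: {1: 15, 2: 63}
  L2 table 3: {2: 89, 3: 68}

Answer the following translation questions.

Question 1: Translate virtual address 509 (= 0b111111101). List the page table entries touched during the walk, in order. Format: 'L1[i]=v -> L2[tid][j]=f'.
Answer: L1[7]=3 -> L2[3][3]=68

Derivation:
vaddr = 509 = 0b111111101
Split: l1_idx=7, l2_idx=3, offset=13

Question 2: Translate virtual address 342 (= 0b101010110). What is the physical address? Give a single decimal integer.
Answer: 1382

Derivation:
vaddr = 342 = 0b101010110
Split: l1_idx=5, l2_idx=1, offset=6
L1[5] = 1
L2[1][1] = 86
paddr = 86 * 16 + 6 = 1382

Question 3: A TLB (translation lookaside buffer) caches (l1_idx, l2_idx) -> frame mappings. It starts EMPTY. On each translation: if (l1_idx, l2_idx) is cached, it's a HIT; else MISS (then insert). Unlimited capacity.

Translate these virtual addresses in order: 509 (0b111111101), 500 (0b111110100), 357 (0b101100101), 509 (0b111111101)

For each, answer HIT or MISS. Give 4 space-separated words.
Answer: MISS HIT MISS HIT

Derivation:
vaddr=509: (7,3) not in TLB -> MISS, insert
vaddr=500: (7,3) in TLB -> HIT
vaddr=357: (5,2) not in TLB -> MISS, insert
vaddr=509: (7,3) in TLB -> HIT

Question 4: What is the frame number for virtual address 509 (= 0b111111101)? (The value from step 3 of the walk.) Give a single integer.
vaddr = 509: l1_idx=7, l2_idx=3
L1[7] = 3; L2[3][3] = 68

Answer: 68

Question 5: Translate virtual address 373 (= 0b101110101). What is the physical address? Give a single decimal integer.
vaddr = 373 = 0b101110101
Split: l1_idx=5, l2_idx=3, offset=5
L1[5] = 1
L2[1][3] = 1
paddr = 1 * 16 + 5 = 21

Answer: 21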